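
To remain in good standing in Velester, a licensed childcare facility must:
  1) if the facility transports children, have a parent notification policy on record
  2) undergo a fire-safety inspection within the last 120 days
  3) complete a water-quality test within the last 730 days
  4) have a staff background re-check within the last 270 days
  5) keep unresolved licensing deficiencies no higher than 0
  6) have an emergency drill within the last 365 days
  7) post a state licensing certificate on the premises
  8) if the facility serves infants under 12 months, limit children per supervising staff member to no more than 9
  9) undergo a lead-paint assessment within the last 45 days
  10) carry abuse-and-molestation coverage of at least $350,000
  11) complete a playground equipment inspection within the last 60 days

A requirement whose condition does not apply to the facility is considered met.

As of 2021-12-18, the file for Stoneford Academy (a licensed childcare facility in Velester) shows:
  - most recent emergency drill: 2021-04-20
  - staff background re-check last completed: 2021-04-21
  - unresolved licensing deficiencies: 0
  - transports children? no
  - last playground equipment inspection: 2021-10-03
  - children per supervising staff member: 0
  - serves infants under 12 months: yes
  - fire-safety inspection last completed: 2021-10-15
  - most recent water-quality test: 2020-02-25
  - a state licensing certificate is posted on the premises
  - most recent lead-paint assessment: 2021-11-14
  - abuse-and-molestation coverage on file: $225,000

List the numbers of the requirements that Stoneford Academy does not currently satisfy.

1. condition 'transports children' does not hold → requirement n/a → met
2. fire-safety inspection 64 days ago vs limit 120 → met
3. water-quality test 662 days ago vs limit 730 → met
4. staff background re-check 241 days ago vs limit 270 → met
5. unresolved licensing deficiencies 0 ≤ 0 → met
6. emergency drill 242 days ago vs limit 365 → met
7. state licensing certificate present → met
8. condition 'serves infants under 12 months' holds; children per supervising staff member 0 ≤ 9 → met
9. lead-paint assessment 34 days ago vs limit 45 → met
10. abuse-and-molestation coverage $225,000 < $350,000 → not met
11. playground equipment inspection 76 days ago vs limit 60 → not met
Not met: 10, 11

10, 11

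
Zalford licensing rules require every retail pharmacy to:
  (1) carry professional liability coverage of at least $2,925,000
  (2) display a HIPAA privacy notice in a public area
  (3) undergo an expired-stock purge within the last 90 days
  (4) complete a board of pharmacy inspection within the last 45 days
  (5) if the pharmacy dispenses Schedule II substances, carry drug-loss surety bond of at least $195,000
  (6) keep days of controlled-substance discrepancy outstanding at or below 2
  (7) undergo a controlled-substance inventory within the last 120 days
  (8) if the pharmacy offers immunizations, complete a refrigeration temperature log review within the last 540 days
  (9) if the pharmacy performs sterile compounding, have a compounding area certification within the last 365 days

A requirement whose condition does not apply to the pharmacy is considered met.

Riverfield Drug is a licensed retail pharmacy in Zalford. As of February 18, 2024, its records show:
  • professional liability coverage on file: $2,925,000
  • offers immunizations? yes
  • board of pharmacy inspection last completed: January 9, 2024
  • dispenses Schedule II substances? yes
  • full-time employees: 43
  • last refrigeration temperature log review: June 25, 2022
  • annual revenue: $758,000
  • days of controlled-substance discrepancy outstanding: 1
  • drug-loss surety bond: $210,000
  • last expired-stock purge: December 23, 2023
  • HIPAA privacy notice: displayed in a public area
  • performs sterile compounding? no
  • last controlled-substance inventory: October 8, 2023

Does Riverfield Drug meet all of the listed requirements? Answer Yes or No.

No

1. professional liability coverage $2,925,000 ≥ $2,925,000 → met
2. HIPAA privacy notice present → met
3. expired-stock purge 57 days ago vs limit 90 → met
4. board of pharmacy inspection 40 days ago vs limit 45 → met
5. condition 'dispenses Schedule II substances' holds; drug-loss surety bond $210,000 ≥ $195,000 → met
6. days of controlled-substance discrepancy outstanding 1 ≤ 2 → met
7. controlled-substance inventory 133 days ago vs limit 120 → not met
8. condition 'offers immunizations' holds; refrigeration temperature log review 603 days ago vs limit 540 → not met
9. condition 'performs sterile compounding' does not hold → requirement n/a → met
Not met: 7, 8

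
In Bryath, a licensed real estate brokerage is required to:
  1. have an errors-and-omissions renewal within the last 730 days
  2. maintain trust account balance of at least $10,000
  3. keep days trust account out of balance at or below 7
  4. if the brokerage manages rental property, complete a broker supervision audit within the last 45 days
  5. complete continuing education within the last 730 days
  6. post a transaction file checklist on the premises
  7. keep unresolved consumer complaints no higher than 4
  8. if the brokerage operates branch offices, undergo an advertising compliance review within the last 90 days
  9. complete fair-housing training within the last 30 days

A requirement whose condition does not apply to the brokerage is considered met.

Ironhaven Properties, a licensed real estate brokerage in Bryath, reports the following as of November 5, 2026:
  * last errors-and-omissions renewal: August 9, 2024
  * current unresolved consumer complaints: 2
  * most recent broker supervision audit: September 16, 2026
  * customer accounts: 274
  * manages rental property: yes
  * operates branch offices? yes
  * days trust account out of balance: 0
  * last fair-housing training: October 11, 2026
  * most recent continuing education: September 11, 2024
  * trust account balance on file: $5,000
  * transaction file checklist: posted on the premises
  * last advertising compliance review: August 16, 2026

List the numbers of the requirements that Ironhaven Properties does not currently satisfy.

1, 2, 4, 5

1. errors-and-omissions renewal 818 days ago vs limit 730 → not met
2. trust account balance $5,000 < $10,000 → not met
3. days trust account out of balance 0 ≤ 7 → met
4. condition 'manages rental property' holds; broker supervision audit 50 days ago vs limit 45 → not met
5. continuing education 785 days ago vs limit 730 → not met
6. transaction file checklist present → met
7. unresolved consumer complaints 2 ≤ 4 → met
8. condition 'operates branch offices' holds; advertising compliance review 81 days ago vs limit 90 → met
9. fair-housing training 25 days ago vs limit 30 → met
Not met: 1, 2, 4, 5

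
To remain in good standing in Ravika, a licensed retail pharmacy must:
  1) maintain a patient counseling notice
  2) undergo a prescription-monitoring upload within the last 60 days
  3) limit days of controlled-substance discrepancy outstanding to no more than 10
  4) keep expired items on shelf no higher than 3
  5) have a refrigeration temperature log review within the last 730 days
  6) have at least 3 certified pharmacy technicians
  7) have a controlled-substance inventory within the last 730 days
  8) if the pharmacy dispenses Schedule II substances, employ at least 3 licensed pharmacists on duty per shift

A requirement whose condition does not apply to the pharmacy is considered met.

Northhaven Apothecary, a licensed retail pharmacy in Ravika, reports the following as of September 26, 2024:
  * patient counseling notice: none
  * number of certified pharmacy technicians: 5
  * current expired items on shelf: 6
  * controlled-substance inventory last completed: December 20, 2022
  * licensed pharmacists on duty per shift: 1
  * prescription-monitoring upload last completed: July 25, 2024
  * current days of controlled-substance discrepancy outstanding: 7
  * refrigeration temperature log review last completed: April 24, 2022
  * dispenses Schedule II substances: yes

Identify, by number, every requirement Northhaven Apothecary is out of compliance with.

1, 2, 4, 5, 8

1. patient counseling notice absent → not met
2. prescription-monitoring upload 63 days ago vs limit 60 → not met
3. days of controlled-substance discrepancy outstanding 7 ≤ 10 → met
4. expired items on shelf 6 > 3 → not met
5. refrigeration temperature log review 886 days ago vs limit 730 → not met
6. certified pharmacy technicians 5 ≥ 3 → met
7. controlled-substance inventory 646 days ago vs limit 730 → met
8. condition 'dispenses Schedule II substances' holds; licensed pharmacists on duty per shift 1 < 3 → not met
Not met: 1, 2, 4, 5, 8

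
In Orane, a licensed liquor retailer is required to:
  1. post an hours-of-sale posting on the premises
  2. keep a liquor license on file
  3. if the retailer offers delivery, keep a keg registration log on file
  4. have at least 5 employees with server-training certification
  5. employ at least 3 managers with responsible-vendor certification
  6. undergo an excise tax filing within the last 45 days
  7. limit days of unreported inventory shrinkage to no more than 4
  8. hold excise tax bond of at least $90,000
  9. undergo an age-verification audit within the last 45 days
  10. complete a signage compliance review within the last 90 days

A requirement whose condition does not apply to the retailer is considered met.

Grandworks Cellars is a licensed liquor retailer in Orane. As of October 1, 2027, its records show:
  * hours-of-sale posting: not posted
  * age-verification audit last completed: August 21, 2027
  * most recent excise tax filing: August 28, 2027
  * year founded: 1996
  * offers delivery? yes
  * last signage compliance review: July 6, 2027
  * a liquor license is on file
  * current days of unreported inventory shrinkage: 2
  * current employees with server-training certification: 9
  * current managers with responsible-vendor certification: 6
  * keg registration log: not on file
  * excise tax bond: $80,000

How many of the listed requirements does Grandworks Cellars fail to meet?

3

1. hours-of-sale posting absent → not met
2. liquor license present → met
3. condition 'offers delivery' holds; keg registration log absent → not met
4. employees with server-training certification 9 ≥ 5 → met
5. managers with responsible-vendor certification 6 ≥ 3 → met
6. excise tax filing 34 days ago vs limit 45 → met
7. days of unreported inventory shrinkage 2 ≤ 4 → met
8. excise tax bond $80,000 < $90,000 → not met
9. age-verification audit 41 days ago vs limit 45 → met
10. signage compliance review 87 days ago vs limit 90 → met
Not met: 3 of 10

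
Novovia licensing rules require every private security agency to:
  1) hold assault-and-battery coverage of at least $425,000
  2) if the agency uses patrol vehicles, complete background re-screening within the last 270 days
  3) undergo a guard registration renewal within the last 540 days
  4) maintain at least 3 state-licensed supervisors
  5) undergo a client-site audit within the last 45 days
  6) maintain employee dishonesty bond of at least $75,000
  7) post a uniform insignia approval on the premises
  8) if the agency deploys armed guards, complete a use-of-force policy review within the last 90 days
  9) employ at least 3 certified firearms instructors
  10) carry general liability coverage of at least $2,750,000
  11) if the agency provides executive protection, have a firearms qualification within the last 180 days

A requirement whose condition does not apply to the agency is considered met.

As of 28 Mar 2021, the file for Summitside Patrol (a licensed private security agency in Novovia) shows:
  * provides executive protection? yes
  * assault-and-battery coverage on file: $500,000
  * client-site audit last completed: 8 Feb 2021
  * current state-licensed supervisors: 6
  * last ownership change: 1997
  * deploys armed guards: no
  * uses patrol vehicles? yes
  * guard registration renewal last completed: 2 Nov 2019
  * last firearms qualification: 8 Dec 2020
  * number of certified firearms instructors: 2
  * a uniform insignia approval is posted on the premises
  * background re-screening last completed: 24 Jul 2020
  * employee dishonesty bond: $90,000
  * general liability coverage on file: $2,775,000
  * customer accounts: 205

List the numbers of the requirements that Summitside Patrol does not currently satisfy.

5, 9

1. assault-and-battery coverage $500,000 ≥ $425,000 → met
2. condition 'uses patrol vehicles' holds; background re-screening 247 days ago vs limit 270 → met
3. guard registration renewal 512 days ago vs limit 540 → met
4. state-licensed supervisors 6 ≥ 3 → met
5. client-site audit 48 days ago vs limit 45 → not met
6. employee dishonesty bond $90,000 ≥ $75,000 → met
7. uniform insignia approval present → met
8. condition 'deploys armed guards' does not hold → requirement n/a → met
9. certified firearms instructors 2 < 3 → not met
10. general liability coverage $2,775,000 ≥ $2,750,000 → met
11. condition 'provides executive protection' holds; firearms qualification 110 days ago vs limit 180 → met
Not met: 5, 9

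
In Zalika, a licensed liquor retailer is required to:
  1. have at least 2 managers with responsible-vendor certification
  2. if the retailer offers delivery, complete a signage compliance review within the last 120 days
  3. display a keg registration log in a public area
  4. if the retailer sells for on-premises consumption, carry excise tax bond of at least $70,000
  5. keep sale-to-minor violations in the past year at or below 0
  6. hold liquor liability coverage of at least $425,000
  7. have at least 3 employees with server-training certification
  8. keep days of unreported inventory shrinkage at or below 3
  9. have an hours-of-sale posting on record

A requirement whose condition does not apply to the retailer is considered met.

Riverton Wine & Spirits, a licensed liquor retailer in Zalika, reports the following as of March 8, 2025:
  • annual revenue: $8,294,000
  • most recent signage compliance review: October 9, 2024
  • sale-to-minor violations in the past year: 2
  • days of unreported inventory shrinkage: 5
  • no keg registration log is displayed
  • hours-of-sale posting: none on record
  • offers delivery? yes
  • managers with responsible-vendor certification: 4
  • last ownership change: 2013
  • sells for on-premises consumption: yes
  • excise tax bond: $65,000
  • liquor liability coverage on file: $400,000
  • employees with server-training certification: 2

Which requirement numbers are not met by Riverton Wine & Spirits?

2, 3, 4, 5, 6, 7, 8, 9

1. managers with responsible-vendor certification 4 ≥ 2 → met
2. condition 'offers delivery' holds; signage compliance review 150 days ago vs limit 120 → not met
3. keg registration log absent → not met
4. condition 'sells for on-premises consumption' holds; excise tax bond $65,000 < $70,000 → not met
5. sale-to-minor violations in the past year 2 > 0 → not met
6. liquor liability coverage $400,000 < $425,000 → not met
7. employees with server-training certification 2 < 3 → not met
8. days of unreported inventory shrinkage 5 > 3 → not met
9. hours-of-sale posting absent → not met
Not met: 2, 3, 4, 5, 6, 7, 8, 9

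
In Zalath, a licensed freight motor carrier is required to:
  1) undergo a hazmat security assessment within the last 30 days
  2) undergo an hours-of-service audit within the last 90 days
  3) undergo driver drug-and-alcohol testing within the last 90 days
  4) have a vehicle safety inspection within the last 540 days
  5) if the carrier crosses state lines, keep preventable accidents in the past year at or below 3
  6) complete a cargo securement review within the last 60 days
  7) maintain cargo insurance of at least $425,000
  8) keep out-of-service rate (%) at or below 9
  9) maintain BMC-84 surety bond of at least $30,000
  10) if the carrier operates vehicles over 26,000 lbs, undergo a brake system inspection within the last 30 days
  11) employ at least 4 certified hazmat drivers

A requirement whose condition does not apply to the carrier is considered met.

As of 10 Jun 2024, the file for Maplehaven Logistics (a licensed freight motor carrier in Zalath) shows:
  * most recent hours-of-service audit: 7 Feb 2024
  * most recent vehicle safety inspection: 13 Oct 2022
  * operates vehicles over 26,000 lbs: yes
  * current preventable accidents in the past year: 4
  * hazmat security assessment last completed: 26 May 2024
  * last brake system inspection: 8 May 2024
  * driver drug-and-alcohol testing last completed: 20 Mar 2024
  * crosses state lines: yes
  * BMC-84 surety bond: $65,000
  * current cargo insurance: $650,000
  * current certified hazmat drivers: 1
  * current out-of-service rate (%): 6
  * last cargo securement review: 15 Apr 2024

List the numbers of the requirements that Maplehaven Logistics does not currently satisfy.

2, 4, 5, 10, 11

1. hazmat security assessment 15 days ago vs limit 30 → met
2. hours-of-service audit 124 days ago vs limit 90 → not met
3. driver drug-and-alcohol testing 82 days ago vs limit 90 → met
4. vehicle safety inspection 606 days ago vs limit 540 → not met
5. condition 'crosses state lines' holds; preventable accidents in the past year 4 > 3 → not met
6. cargo securement review 56 days ago vs limit 60 → met
7. cargo insurance $650,000 ≥ $425,000 → met
8. out-of-service rate (%) 6 ≤ 9 → met
9. BMC-84 surety bond $65,000 ≥ $30,000 → met
10. condition 'operates vehicles over 26,000 lbs' holds; brake system inspection 33 days ago vs limit 30 → not met
11. certified hazmat drivers 1 < 4 → not met
Not met: 2, 4, 5, 10, 11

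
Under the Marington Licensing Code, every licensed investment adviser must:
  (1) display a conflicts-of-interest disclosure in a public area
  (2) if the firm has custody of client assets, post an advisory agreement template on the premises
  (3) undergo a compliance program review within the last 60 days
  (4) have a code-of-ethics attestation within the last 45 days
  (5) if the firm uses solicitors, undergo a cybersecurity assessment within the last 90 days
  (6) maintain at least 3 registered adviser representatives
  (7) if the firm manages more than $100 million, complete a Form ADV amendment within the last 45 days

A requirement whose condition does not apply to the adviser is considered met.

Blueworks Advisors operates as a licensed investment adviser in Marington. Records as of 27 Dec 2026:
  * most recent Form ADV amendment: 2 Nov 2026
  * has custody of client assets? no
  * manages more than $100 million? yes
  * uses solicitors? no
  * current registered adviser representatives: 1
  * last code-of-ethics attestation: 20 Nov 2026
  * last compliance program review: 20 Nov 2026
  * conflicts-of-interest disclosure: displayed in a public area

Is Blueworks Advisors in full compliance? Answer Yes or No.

No

1. conflicts-of-interest disclosure present → met
2. condition 'has custody of client assets' does not hold → requirement n/a → met
3. compliance program review 37 days ago vs limit 60 → met
4. code-of-ethics attestation 37 days ago vs limit 45 → met
5. condition 'uses solicitors' does not hold → requirement n/a → met
6. registered adviser representatives 1 < 3 → not met
7. condition 'manages more than $100 million' holds; Form ADV amendment 55 days ago vs limit 45 → not met
Not met: 6, 7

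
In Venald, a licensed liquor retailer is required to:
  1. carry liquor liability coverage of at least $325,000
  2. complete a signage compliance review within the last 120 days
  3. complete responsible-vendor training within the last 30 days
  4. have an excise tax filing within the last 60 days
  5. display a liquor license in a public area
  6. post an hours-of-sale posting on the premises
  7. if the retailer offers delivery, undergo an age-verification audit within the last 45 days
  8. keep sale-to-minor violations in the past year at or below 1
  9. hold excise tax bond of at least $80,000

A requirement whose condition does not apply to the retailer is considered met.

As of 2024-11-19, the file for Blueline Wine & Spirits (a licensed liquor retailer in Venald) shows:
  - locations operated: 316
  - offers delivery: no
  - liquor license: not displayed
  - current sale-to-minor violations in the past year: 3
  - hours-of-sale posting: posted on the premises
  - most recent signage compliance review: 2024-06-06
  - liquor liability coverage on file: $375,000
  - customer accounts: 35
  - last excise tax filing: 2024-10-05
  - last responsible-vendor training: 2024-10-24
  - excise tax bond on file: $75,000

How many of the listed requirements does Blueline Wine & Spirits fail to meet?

1. liquor liability coverage $375,000 ≥ $325,000 → met
2. signage compliance review 166 days ago vs limit 120 → not met
3. responsible-vendor training 26 days ago vs limit 30 → met
4. excise tax filing 45 days ago vs limit 60 → met
5. liquor license absent → not met
6. hours-of-sale posting present → met
7. condition 'offers delivery' does not hold → requirement n/a → met
8. sale-to-minor violations in the past year 3 > 1 → not met
9. excise tax bond $75,000 < $80,000 → not met
Not met: 4 of 9

4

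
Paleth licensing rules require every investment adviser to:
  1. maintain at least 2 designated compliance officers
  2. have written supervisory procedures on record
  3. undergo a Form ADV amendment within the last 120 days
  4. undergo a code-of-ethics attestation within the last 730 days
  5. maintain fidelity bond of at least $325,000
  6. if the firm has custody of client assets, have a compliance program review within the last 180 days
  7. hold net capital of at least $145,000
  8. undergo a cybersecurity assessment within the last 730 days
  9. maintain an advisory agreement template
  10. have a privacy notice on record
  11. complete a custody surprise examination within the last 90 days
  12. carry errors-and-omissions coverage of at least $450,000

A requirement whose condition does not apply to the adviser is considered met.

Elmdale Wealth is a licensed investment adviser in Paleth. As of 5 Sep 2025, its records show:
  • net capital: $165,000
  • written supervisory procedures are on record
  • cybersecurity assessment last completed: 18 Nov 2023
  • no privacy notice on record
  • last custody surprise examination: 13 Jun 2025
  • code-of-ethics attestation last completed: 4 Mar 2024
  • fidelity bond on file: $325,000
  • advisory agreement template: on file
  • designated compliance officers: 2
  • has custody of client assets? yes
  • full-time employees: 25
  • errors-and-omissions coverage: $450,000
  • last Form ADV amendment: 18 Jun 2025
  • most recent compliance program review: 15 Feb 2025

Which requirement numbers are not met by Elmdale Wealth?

6, 10

1. designated compliance officers 2 ≥ 2 → met
2. written supervisory procedures present → met
3. Form ADV amendment 79 days ago vs limit 120 → met
4. code-of-ethics attestation 550 days ago vs limit 730 → met
5. fidelity bond $325,000 ≥ $325,000 → met
6. condition 'has custody of client assets' holds; compliance program review 202 days ago vs limit 180 → not met
7. net capital $165,000 ≥ $145,000 → met
8. cybersecurity assessment 657 days ago vs limit 730 → met
9. advisory agreement template present → met
10. privacy notice absent → not met
11. custody surprise examination 84 days ago vs limit 90 → met
12. errors-and-omissions coverage $450,000 ≥ $450,000 → met
Not met: 6, 10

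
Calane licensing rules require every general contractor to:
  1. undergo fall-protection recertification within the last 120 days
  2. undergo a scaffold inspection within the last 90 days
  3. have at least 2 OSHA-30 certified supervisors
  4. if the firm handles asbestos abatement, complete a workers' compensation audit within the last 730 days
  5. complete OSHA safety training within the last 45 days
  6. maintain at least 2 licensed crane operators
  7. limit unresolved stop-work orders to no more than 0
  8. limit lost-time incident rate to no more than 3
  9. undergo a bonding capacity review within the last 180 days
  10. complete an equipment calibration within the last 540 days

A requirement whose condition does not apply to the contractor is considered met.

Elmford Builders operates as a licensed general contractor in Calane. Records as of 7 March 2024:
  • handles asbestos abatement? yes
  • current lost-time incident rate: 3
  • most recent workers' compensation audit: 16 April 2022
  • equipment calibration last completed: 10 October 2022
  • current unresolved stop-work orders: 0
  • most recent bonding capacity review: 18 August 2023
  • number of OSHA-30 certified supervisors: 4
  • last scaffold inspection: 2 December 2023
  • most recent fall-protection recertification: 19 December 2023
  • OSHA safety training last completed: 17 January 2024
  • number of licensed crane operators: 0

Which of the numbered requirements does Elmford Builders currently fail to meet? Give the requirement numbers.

2, 5, 6, 9

1. fall-protection recertification 79 days ago vs limit 120 → met
2. scaffold inspection 96 days ago vs limit 90 → not met
3. OSHA-30 certified supervisors 4 ≥ 2 → met
4. condition 'handles asbestos abatement' holds; workers' compensation audit 691 days ago vs limit 730 → met
5. OSHA safety training 50 days ago vs limit 45 → not met
6. licensed crane operators 0 < 2 → not met
7. unresolved stop-work orders 0 ≤ 0 → met
8. lost-time incident rate 3 ≤ 3 → met
9. bonding capacity review 202 days ago vs limit 180 → not met
10. equipment calibration 514 days ago vs limit 540 → met
Not met: 2, 5, 6, 9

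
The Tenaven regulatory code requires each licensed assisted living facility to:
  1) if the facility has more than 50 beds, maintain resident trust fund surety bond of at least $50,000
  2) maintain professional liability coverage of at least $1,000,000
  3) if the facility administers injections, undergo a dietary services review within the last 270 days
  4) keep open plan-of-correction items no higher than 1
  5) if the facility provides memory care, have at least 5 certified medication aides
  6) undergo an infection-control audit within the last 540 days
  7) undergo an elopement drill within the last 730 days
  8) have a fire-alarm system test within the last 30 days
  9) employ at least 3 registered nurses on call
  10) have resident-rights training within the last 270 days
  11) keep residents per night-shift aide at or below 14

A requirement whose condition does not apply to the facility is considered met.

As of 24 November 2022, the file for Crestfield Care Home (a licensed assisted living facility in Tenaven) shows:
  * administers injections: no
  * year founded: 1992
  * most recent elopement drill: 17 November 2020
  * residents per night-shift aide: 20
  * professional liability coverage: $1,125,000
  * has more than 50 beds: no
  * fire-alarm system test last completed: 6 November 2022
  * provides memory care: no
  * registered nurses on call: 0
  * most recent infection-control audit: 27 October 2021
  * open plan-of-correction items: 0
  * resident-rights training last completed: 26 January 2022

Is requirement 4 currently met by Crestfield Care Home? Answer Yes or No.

4. open plan-of-correction items 0 ≤ 1 → met

Yes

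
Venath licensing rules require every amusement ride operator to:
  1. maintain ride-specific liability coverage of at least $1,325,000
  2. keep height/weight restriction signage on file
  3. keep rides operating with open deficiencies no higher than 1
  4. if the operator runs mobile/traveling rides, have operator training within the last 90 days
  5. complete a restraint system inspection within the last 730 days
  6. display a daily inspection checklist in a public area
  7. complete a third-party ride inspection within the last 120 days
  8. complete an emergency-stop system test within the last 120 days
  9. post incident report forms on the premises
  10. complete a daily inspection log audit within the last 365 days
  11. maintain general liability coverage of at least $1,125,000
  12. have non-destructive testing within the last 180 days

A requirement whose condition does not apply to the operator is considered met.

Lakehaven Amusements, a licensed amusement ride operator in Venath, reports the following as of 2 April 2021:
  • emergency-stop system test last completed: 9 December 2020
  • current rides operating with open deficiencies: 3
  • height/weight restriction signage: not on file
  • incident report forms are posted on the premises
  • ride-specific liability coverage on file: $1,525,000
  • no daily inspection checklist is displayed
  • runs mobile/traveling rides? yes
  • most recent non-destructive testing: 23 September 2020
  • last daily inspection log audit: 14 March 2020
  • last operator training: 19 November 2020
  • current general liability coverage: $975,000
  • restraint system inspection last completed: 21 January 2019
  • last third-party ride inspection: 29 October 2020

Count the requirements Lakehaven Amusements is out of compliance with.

1. ride-specific liability coverage $1,525,000 ≥ $1,325,000 → met
2. height/weight restriction signage absent → not met
3. rides operating with open deficiencies 3 > 1 → not met
4. condition 'runs mobile/traveling rides' holds; operator training 134 days ago vs limit 90 → not met
5. restraint system inspection 802 days ago vs limit 730 → not met
6. daily inspection checklist absent → not met
7. third-party ride inspection 155 days ago vs limit 120 → not met
8. emergency-stop system test 114 days ago vs limit 120 → met
9. incident report forms present → met
10. daily inspection log audit 384 days ago vs limit 365 → not met
11. general liability coverage $975,000 < $1,125,000 → not met
12. non-destructive testing 191 days ago vs limit 180 → not met
Not met: 9 of 12

9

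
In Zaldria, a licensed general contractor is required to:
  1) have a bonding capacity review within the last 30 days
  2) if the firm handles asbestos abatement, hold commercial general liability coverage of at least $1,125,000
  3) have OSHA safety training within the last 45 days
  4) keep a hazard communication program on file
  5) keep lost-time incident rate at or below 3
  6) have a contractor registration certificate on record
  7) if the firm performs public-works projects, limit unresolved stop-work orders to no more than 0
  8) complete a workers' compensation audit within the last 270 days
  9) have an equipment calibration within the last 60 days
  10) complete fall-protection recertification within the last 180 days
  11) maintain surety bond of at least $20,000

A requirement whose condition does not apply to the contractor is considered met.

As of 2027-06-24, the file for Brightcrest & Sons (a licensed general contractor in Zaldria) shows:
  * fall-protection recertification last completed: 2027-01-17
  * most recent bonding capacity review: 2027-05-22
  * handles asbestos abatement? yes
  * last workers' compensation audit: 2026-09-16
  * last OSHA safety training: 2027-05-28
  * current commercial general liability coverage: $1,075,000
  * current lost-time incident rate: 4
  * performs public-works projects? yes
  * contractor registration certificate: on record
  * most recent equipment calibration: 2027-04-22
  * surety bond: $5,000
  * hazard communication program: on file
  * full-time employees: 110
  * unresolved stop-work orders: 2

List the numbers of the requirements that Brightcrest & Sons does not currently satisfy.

1. bonding capacity review 33 days ago vs limit 30 → not met
2. condition 'handles asbestos abatement' holds; commercial general liability coverage $1,075,000 < $1,125,000 → not met
3. OSHA safety training 27 days ago vs limit 45 → met
4. hazard communication program present → met
5. lost-time incident rate 4 > 3 → not met
6. contractor registration certificate present → met
7. condition 'performs public-works projects' holds; unresolved stop-work orders 2 > 0 → not met
8. workers' compensation audit 281 days ago vs limit 270 → not met
9. equipment calibration 63 days ago vs limit 60 → not met
10. fall-protection recertification 158 days ago vs limit 180 → met
11. surety bond $5,000 < $20,000 → not met
Not met: 1, 2, 5, 7, 8, 9, 11

1, 2, 5, 7, 8, 9, 11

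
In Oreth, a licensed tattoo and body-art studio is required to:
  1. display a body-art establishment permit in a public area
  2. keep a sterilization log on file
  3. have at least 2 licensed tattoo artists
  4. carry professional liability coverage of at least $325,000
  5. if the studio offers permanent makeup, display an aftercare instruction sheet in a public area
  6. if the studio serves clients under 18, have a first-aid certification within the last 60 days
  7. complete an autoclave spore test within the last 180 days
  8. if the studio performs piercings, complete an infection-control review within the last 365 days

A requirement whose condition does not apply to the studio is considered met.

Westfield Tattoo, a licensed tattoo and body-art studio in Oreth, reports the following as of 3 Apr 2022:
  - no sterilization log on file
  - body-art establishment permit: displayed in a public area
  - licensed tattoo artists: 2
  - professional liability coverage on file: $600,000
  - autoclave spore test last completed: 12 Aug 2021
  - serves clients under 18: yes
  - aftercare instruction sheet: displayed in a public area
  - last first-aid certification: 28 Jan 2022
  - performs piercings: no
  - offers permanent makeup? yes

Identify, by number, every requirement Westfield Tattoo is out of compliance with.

2, 6, 7

1. body-art establishment permit present → met
2. sterilization log absent → not met
3. licensed tattoo artists 2 ≥ 2 → met
4. professional liability coverage $600,000 ≥ $325,000 → met
5. condition 'offers permanent makeup' holds; aftercare instruction sheet present → met
6. condition 'serves clients under 18' holds; first-aid certification 65 days ago vs limit 60 → not met
7. autoclave spore test 234 days ago vs limit 180 → not met
8. condition 'performs piercings' does not hold → requirement n/a → met
Not met: 2, 6, 7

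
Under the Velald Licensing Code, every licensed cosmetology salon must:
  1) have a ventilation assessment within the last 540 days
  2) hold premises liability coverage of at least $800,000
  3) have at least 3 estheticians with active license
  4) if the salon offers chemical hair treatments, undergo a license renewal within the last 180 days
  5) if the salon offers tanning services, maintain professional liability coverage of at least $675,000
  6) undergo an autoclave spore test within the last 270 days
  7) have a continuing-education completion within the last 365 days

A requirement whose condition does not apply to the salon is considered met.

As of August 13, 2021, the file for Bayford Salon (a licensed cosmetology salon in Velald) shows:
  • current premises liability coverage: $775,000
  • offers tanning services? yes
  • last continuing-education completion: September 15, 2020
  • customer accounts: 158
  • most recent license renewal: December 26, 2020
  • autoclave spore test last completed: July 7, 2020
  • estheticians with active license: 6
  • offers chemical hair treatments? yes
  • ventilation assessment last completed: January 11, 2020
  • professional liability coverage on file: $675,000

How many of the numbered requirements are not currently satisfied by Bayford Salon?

4

1. ventilation assessment 580 days ago vs limit 540 → not met
2. premises liability coverage $775,000 < $800,000 → not met
3. estheticians with active license 6 ≥ 3 → met
4. condition 'offers chemical hair treatments' holds; license renewal 230 days ago vs limit 180 → not met
5. condition 'offers tanning services' holds; professional liability coverage $675,000 ≥ $675,000 → met
6. autoclave spore test 402 days ago vs limit 270 → not met
7. continuing-education completion 332 days ago vs limit 365 → met
Not met: 4 of 7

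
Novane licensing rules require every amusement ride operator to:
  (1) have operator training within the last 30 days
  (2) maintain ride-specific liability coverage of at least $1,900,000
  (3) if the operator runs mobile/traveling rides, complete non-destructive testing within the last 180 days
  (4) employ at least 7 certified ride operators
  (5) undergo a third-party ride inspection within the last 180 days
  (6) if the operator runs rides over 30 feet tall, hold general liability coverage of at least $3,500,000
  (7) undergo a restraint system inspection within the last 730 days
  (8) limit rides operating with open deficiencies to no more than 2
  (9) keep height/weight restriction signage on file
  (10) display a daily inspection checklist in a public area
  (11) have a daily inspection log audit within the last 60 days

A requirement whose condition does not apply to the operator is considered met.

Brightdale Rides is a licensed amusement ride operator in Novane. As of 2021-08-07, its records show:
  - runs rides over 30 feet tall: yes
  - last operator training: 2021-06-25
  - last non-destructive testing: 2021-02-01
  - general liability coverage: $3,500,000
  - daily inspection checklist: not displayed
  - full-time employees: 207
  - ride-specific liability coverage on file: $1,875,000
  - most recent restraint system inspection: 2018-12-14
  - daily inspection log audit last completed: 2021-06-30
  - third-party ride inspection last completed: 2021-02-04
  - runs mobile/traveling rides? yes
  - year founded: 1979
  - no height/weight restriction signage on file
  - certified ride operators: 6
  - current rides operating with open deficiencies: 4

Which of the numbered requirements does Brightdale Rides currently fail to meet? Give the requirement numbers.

1. operator training 43 days ago vs limit 30 → not met
2. ride-specific liability coverage $1,875,000 < $1,900,000 → not met
3. condition 'runs mobile/traveling rides' holds; non-destructive testing 187 days ago vs limit 180 → not met
4. certified ride operators 6 < 7 → not met
5. third-party ride inspection 184 days ago vs limit 180 → not met
6. condition 'runs rides over 30 feet tall' holds; general liability coverage $3,500,000 ≥ $3,500,000 → met
7. restraint system inspection 967 days ago vs limit 730 → not met
8. rides operating with open deficiencies 4 > 2 → not met
9. height/weight restriction signage absent → not met
10. daily inspection checklist absent → not met
11. daily inspection log audit 38 days ago vs limit 60 → met
Not met: 1, 2, 3, 4, 5, 7, 8, 9, 10

1, 2, 3, 4, 5, 7, 8, 9, 10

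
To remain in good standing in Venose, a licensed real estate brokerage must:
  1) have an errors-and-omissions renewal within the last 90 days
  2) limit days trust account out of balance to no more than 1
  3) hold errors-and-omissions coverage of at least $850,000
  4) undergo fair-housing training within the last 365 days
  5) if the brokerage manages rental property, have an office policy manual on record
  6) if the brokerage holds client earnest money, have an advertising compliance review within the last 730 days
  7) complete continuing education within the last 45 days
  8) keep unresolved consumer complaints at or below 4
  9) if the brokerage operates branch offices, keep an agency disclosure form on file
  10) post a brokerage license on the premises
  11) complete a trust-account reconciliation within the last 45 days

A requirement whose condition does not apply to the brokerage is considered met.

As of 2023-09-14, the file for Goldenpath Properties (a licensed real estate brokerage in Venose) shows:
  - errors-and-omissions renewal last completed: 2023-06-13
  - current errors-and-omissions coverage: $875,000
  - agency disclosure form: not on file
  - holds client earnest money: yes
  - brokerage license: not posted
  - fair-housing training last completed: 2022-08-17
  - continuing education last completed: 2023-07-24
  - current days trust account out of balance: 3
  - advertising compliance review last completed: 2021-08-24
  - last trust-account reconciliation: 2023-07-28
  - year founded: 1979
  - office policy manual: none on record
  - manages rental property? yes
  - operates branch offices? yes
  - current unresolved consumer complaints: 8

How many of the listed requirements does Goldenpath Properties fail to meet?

1. errors-and-omissions renewal 93 days ago vs limit 90 → not met
2. days trust account out of balance 3 > 1 → not met
3. errors-and-omissions coverage $875,000 ≥ $850,000 → met
4. fair-housing training 393 days ago vs limit 365 → not met
5. condition 'manages rental property' holds; office policy manual absent → not met
6. condition 'holds client earnest money' holds; advertising compliance review 751 days ago vs limit 730 → not met
7. continuing education 52 days ago vs limit 45 → not met
8. unresolved consumer complaints 8 > 4 → not met
9. condition 'operates branch offices' holds; agency disclosure form absent → not met
10. brokerage license absent → not met
11. trust-account reconciliation 48 days ago vs limit 45 → not met
Not met: 10 of 11

10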